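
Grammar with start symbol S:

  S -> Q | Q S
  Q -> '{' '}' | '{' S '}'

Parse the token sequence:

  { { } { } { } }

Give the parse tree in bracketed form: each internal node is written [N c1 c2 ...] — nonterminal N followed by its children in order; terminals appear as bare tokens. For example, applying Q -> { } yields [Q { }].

[S [Q { [S [Q { }] [S [Q { }] [S [Q { }]]]] }]]

S
Q
{ S }
{ Q S }
{ { } S }
{ { } Q S }
{ { } { } S }
{ { } { } Q }
{ { } { } { } }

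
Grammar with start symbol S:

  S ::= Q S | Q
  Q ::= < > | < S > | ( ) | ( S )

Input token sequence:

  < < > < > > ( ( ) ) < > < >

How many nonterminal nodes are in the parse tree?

14

[S [Q < [S [Q < >] [S [Q < >]]] >] [S [Q ( [S [Q ( )]] )] [S [Q < >] [S [Q < >]]]]]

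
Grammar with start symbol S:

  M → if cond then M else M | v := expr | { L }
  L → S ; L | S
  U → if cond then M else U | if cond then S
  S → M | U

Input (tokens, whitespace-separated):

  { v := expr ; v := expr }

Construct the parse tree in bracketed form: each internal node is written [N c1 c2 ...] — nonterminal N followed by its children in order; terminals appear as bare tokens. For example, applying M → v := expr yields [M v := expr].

S
M
{ L }
{ S ; L }
{ M ; L }
{ v := expr ; L }
{ v := expr ; S }
{ v := expr ; M }
{ v := expr ; v := expr }

[S [M { [L [S [M v := expr]] ; [L [S [M v := expr]]]] }]]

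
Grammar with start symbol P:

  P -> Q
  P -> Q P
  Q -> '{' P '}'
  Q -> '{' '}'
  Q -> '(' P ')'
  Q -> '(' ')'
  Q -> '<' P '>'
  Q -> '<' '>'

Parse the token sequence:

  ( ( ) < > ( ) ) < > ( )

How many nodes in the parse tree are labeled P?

6

[P [Q ( [P [Q ( )] [P [Q < >] [P [Q ( )]]]] )] [P [Q < >] [P [Q ( )]]]]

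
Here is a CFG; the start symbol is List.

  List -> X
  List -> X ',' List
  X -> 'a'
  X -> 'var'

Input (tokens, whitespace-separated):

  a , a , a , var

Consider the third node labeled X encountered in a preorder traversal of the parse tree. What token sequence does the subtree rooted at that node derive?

a

[List [X a] , [List [X a] , [List [X a] , [List [X var]]]]]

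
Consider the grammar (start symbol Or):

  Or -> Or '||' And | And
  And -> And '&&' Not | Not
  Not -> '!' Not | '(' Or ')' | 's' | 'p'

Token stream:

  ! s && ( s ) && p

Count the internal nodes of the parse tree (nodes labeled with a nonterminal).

[Or [And [And [And [Not ! [Not s]]] && [Not ( [Or [And [Not s]]] )]] && [Not p]]]

11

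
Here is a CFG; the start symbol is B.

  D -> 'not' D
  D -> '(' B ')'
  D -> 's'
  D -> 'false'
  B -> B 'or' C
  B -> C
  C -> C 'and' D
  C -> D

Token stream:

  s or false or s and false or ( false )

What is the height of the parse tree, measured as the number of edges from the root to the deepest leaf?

[B [B [B [B [C [D s]]] or [C [D false]]] or [C [C [D s]] and [D false]]] or [C [D ( [B [C [D false]]] )]]]

6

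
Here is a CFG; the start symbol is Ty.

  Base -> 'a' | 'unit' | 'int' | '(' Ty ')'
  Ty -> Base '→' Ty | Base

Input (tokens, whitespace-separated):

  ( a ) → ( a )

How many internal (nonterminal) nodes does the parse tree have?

8

[Ty [Base ( [Ty [Base a]] )] → [Ty [Base ( [Ty [Base a]] )]]]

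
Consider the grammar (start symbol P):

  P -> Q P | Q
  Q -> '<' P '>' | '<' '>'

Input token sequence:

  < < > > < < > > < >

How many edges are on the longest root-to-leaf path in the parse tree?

5

[P [Q < [P [Q < >]] >] [P [Q < [P [Q < >]] >] [P [Q < >]]]]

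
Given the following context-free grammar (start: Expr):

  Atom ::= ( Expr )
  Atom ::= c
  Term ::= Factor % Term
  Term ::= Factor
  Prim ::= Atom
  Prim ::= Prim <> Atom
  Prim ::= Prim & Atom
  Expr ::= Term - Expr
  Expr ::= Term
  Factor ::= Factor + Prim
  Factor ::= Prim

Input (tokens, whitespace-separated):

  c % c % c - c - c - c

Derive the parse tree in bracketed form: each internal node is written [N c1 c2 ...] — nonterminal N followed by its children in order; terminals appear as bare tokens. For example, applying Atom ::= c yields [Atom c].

[Expr [Term [Factor [Prim [Atom c]]] % [Term [Factor [Prim [Atom c]]] % [Term [Factor [Prim [Atom c]]]]]] - [Expr [Term [Factor [Prim [Atom c]]]] - [Expr [Term [Factor [Prim [Atom c]]]] - [Expr [Term [Factor [Prim [Atom c]]]]]]]]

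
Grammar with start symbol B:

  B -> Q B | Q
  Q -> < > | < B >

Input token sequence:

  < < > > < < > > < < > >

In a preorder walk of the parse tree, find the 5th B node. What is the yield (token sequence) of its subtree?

[B [Q < [B [Q < >]] >] [B [Q < [B [Q < >]] >] [B [Q < [B [Q < >]] >]]]]

< < > >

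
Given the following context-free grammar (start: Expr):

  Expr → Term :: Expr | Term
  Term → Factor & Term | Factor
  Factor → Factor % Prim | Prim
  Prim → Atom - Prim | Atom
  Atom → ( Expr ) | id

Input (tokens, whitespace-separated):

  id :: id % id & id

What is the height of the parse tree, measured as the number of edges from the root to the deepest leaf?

7

[Expr [Term [Factor [Prim [Atom id]]]] :: [Expr [Term [Factor [Factor [Prim [Atom id]]] % [Prim [Atom id]]] & [Term [Factor [Prim [Atom id]]]]]]]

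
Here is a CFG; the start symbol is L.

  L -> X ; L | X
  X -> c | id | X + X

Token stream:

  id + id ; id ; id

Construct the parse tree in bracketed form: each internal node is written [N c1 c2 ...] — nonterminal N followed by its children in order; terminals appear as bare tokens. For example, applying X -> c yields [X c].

L
X ; L
X + X ; L
id + X ; L
id + id ; L
id + id ; X ; L
id + id ; id ; L
id + id ; id ; X
id + id ; id ; id

[L [X [X id] + [X id]] ; [L [X id] ; [L [X id]]]]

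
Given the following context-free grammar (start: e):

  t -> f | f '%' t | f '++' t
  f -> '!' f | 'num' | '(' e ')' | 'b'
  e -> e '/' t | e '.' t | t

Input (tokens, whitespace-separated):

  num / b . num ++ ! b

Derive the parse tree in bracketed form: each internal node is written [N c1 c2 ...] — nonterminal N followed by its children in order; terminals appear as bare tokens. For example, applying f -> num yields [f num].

e
e . t
e / t . t
t / t . t
f / t . t
num / t . t
num / f . t
num / b . t
num / b . f ++ t
num / b . num ++ t
num / b . num ++ f
num / b . num ++ ! f
num / b . num ++ ! b

[e [e [e [t [f num]]] / [t [f b]]] . [t [f num] ++ [t [f ! [f b]]]]]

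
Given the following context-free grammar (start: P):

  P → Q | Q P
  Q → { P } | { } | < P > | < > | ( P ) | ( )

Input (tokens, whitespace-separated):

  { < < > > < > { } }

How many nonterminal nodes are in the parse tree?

10

[P [Q { [P [Q < [P [Q < >]] >] [P [Q < >] [P [Q { }]]]] }]]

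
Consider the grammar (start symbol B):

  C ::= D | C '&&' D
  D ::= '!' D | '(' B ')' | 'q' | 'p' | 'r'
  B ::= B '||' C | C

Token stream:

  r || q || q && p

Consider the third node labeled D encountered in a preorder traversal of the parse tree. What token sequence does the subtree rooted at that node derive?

q

[B [B [B [C [D r]]] || [C [D q]]] || [C [C [D q]] && [D p]]]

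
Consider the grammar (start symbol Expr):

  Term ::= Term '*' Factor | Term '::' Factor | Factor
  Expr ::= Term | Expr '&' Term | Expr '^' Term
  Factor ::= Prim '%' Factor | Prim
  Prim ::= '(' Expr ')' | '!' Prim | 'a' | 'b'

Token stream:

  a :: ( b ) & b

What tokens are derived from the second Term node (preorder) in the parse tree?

[Expr [Expr [Term [Term [Factor [Prim a]]] :: [Factor [Prim ( [Expr [Term [Factor [Prim b]]]] )]]]] & [Term [Factor [Prim b]]]]

a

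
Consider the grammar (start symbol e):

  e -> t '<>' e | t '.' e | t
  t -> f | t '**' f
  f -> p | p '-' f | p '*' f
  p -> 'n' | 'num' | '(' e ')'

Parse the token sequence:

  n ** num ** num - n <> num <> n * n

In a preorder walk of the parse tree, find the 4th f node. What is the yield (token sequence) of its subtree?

[e [t [t [t [f [p n]]] ** [f [p num]]] ** [f [p num] - [f [p n]]]] <> [e [t [f [p num]]] <> [e [t [f [p n] * [f [p n]]]]]]]

n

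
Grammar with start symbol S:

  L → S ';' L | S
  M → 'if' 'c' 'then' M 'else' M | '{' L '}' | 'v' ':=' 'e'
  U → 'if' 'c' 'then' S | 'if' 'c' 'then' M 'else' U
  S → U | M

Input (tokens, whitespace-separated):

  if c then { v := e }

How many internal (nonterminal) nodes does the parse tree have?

[S [U if c then [S [M { [L [S [M v := e]]] }]]]]

7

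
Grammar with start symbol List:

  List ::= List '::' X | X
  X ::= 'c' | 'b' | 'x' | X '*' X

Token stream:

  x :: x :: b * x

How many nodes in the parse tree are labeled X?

5

[List [List [List [X x]] :: [X x]] :: [X [X b] * [X x]]]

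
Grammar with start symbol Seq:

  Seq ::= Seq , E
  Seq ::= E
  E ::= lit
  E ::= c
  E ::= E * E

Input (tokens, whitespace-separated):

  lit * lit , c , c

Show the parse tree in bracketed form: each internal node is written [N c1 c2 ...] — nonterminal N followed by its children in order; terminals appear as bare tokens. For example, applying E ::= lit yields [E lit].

Seq
Seq , E
Seq , E , E
E , E , E
E * E , E , E
lit * E , E , E
lit * lit , E , E
lit * lit , c , E
lit * lit , c , c

[Seq [Seq [Seq [E [E lit] * [E lit]]] , [E c]] , [E c]]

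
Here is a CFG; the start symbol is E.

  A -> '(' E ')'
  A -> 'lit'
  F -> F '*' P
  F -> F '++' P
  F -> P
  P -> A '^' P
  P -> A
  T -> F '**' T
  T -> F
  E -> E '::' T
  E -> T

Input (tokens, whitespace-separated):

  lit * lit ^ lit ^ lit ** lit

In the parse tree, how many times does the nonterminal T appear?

2

[E [T [F [F [P [A lit]]] * [P [A lit] ^ [P [A lit] ^ [P [A lit]]]]] ** [T [F [P [A lit]]]]]]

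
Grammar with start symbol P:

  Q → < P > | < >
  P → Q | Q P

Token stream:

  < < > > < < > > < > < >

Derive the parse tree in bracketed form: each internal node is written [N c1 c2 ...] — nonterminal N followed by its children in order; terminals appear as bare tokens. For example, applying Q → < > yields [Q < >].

[P [Q < [P [Q < >]] >] [P [Q < [P [Q < >]] >] [P [Q < >] [P [Q < >]]]]]

P
Q P
< P > P
< Q > P
< < > > P
< < > > Q P
< < > > < P > P
< < > > < Q > P
< < > > < < > > P
< < > > < < > > Q P
< < > > < < > > < > P
< < > > < < > > < > Q
< < > > < < > > < > < >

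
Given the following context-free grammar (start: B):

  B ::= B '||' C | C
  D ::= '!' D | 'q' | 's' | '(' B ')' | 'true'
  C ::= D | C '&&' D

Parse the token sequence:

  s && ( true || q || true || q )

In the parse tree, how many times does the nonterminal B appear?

5

[B [C [C [D s]] && [D ( [B [B [B [B [C [D true]]] || [C [D q]]] || [C [D true]]] || [C [D q]]] )]]]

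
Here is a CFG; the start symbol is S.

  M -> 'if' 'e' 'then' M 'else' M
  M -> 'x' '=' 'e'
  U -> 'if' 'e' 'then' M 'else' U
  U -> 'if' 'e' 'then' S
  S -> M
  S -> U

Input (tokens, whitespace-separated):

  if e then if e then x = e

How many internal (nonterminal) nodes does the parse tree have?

[S [U if e then [S [U if e then [S [M x = e]]]]]]

6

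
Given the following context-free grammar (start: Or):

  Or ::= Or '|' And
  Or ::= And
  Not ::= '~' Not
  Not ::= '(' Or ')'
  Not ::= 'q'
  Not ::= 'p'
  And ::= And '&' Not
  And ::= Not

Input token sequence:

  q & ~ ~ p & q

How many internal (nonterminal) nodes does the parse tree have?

9

[Or [And [And [And [Not q]] & [Not ~ [Not ~ [Not p]]]] & [Not q]]]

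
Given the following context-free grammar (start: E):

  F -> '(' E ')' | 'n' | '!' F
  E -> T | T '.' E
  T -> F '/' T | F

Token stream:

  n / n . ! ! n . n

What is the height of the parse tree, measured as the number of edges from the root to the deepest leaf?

[E [T [F n] / [T [F n]]] . [E [T [F ! [F ! [F n]]]] . [E [T [F n]]]]]

6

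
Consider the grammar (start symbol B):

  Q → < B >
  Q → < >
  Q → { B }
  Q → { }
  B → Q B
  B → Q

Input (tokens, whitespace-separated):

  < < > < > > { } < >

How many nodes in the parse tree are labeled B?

5

[B [Q < [B [Q < >] [B [Q < >]]] >] [B [Q { }] [B [Q < >]]]]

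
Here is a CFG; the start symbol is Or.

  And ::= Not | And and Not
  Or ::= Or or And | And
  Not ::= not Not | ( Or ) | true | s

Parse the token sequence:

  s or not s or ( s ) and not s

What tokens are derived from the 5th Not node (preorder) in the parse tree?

s

[Or [Or [Or [And [Not s]]] or [And [Not not [Not s]]]] or [And [And [Not ( [Or [And [Not s]]] )]] and [Not not [Not s]]]]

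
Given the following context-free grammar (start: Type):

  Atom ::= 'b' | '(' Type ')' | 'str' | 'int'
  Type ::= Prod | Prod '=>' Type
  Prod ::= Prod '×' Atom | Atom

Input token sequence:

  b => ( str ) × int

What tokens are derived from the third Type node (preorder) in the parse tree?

str

[Type [Prod [Atom b]] => [Type [Prod [Prod [Atom ( [Type [Prod [Atom str]]] )]] × [Atom int]]]]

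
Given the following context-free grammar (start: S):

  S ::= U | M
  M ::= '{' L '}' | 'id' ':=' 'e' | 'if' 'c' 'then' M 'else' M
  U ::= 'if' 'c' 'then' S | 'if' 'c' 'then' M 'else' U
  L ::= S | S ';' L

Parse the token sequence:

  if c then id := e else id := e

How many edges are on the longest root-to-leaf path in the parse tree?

3

[S [M if c then [M id := e] else [M id := e]]]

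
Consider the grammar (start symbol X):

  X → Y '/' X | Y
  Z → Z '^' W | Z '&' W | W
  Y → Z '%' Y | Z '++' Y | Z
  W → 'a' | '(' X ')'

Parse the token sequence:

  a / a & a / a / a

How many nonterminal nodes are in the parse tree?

[X [Y [Z [W a]]] / [X [Y [Z [Z [W a]] & [W a]]] / [X [Y [Z [W a]]] / [X [Y [Z [W a]]]]]]]

18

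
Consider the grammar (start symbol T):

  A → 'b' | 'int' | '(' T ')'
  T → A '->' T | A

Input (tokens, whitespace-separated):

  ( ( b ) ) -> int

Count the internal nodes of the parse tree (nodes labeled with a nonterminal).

[T [A ( [T [A ( [T [A b]] )]] )] -> [T [A int]]]

8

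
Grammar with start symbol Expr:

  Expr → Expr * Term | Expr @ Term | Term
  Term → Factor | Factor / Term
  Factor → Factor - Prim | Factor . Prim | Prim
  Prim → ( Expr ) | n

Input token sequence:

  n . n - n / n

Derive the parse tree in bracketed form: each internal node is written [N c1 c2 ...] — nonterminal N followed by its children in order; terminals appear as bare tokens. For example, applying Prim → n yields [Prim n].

Expr
Term
Factor / Term
Factor - Prim / Term
Factor . Prim - Prim / Term
Prim . Prim - Prim / Term
n . Prim - Prim / Term
n . n - Prim / Term
n . n - n / Term
n . n - n / Factor
n . n - n / Prim
n . n - n / n

[Expr [Term [Factor [Factor [Factor [Prim n]] . [Prim n]] - [Prim n]] / [Term [Factor [Prim n]]]]]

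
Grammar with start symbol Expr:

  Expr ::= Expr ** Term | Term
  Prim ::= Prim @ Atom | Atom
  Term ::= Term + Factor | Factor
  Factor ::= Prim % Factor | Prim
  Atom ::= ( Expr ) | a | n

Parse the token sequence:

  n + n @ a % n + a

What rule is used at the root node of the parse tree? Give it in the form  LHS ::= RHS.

[Expr [Term [Term [Term [Factor [Prim [Atom n]]]] + [Factor [Prim [Prim [Atom n]] @ [Atom a]] % [Factor [Prim [Atom n]]]]] + [Factor [Prim [Atom a]]]]]

Expr ::= Term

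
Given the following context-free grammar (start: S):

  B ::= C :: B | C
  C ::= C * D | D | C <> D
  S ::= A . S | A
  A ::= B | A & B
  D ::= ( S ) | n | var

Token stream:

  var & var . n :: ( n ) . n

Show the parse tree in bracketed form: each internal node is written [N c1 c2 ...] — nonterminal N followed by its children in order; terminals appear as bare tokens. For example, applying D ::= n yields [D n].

[S [A [A [B [C [D var]]]] & [B [C [D var]]]] . [S [A [B [C [D n]] :: [B [C [D ( [S [A [B [C [D n]]]]] )]]]]] . [S [A [B [C [D n]]]]]]]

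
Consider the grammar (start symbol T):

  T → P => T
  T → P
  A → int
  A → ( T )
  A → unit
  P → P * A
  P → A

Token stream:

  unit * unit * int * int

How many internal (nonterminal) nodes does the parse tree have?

[T [P [P [P [P [A unit]] * [A unit]] * [A int]] * [A int]]]

9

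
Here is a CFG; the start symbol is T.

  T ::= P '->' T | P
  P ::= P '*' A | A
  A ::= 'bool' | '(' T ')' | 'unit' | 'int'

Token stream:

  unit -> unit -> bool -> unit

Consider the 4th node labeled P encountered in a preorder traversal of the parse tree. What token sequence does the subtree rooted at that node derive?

[T [P [A unit]] -> [T [P [A unit]] -> [T [P [A bool]] -> [T [P [A unit]]]]]]

unit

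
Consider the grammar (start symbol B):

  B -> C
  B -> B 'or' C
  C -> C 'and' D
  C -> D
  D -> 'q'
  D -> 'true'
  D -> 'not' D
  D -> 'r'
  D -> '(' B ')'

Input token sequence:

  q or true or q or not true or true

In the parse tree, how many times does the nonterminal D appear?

6

[B [B [B [B [B [C [D q]]] or [C [D true]]] or [C [D q]]] or [C [D not [D true]]]] or [C [D true]]]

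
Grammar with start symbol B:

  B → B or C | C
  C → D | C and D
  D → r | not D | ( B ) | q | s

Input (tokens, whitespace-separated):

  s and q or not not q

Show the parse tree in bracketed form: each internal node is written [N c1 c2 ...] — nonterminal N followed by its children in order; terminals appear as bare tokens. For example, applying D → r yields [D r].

[B [B [C [C [D s]] and [D q]]] or [C [D not [D not [D q]]]]]

B
B or C
C or C
C and D or C
D and D or C
s and D or C
s and q or C
s and q or D
s and q or not D
s and q or not not D
s and q or not not q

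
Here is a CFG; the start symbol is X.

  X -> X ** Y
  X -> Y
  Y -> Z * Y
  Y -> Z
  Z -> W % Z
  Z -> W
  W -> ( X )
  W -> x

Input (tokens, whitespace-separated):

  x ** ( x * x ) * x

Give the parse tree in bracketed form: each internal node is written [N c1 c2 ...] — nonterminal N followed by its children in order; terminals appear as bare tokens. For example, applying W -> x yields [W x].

X
X ** Y
Y ** Y
Z ** Y
W ** Y
x ** Y
x ** Z * Y
x ** W * Y
x ** ( X ) * Y
x ** ( Y ) * Y
x ** ( Z * Y ) * Y
x ** ( W * Y ) * Y
x ** ( x * Y ) * Y
x ** ( x * Z ) * Y
x ** ( x * W ) * Y
x ** ( x * x ) * Y
x ** ( x * x ) * Z
x ** ( x * x ) * W
x ** ( x * x ) * x

[X [X [Y [Z [W x]]]] ** [Y [Z [W ( [X [Y [Z [W x]] * [Y [Z [W x]]]]] )]] * [Y [Z [W x]]]]]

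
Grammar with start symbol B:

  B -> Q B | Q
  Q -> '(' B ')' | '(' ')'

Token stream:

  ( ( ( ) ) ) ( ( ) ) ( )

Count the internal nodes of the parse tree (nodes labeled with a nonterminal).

[B [Q ( [B [Q ( [B [Q ( )]] )]] )] [B [Q ( [B [Q ( )]] )] [B [Q ( )]]]]

12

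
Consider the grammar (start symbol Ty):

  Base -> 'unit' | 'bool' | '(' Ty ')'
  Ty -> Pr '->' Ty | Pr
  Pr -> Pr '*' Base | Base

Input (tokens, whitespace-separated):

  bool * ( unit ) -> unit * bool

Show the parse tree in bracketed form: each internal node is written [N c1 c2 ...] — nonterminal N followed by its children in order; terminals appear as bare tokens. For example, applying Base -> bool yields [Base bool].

[Ty [Pr [Pr [Base bool]] * [Base ( [Ty [Pr [Base unit]]] )]] -> [Ty [Pr [Pr [Base unit]] * [Base bool]]]]

Ty
Pr -> Ty
Pr * Base -> Ty
Base * Base -> Ty
bool * Base -> Ty
bool * ( Ty ) -> Ty
bool * ( Pr ) -> Ty
bool * ( Base ) -> Ty
bool * ( unit ) -> Ty
bool * ( unit ) -> Pr
bool * ( unit ) -> Pr * Base
bool * ( unit ) -> Base * Base
bool * ( unit ) -> unit * Base
bool * ( unit ) -> unit * bool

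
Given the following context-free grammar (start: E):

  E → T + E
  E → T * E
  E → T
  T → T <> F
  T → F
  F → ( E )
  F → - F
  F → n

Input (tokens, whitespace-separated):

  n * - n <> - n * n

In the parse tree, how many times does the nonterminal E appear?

[E [T [F n]] * [E [T [T [F - [F n]]] <> [F - [F n]]] * [E [T [F n]]]]]

3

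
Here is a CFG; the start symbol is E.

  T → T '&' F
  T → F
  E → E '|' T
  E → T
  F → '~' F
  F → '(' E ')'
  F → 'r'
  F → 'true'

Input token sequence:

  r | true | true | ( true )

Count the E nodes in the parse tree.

[E [E [E [E [T [F r]]] | [T [F true]]] | [T [F true]]] | [T [F ( [E [T [F true]]] )]]]

5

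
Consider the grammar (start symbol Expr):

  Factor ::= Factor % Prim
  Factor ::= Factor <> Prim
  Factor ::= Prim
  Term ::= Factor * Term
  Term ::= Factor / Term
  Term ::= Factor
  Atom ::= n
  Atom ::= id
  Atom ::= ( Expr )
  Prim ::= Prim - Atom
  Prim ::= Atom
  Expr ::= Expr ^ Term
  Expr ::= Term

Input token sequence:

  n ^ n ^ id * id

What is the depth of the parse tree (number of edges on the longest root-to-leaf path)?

7

[Expr [Expr [Expr [Term [Factor [Prim [Atom n]]]]] ^ [Term [Factor [Prim [Atom n]]]]] ^ [Term [Factor [Prim [Atom id]]] * [Term [Factor [Prim [Atom id]]]]]]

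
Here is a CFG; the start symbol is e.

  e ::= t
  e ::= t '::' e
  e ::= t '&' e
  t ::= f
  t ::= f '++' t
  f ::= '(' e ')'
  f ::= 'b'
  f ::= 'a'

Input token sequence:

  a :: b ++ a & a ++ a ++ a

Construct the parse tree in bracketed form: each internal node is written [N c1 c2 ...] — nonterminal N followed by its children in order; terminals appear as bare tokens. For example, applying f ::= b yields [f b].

e
t :: e
f :: e
a :: e
a :: t & e
a :: f ++ t & e
a :: b ++ t & e
a :: b ++ f & e
a :: b ++ a & e
a :: b ++ a & t
a :: b ++ a & f ++ t
a :: b ++ a & a ++ t
a :: b ++ a & a ++ f ++ t
a :: b ++ a & a ++ a ++ t
a :: b ++ a & a ++ a ++ f
a :: b ++ a & a ++ a ++ a

[e [t [f a]] :: [e [t [f b] ++ [t [f a]]] & [e [t [f a] ++ [t [f a] ++ [t [f a]]]]]]]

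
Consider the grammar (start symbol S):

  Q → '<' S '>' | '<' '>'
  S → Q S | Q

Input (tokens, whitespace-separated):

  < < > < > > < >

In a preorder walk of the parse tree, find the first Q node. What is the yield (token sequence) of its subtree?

< < > < > >

[S [Q < [S [Q < >] [S [Q < >]]] >] [S [Q < >]]]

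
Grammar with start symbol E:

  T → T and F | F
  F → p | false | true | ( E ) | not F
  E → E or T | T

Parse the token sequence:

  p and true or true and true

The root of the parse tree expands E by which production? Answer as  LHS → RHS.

E → E or T

[E [E [T [T [F p]] and [F true]]] or [T [T [F true]] and [F true]]]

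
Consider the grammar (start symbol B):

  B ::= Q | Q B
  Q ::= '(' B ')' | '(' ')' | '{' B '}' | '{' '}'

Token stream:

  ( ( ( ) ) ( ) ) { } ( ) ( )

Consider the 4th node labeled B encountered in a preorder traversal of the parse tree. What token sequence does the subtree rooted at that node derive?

( )

[B [Q ( [B [Q ( [B [Q ( )]] )] [B [Q ( )]]] )] [B [Q { }] [B [Q ( )] [B [Q ( )]]]]]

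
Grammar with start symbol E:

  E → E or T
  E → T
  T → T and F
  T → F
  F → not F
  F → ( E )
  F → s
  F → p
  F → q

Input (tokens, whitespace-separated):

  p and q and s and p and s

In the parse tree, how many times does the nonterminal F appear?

5

[E [T [T [T [T [T [F p]] and [F q]] and [F s]] and [F p]] and [F s]]]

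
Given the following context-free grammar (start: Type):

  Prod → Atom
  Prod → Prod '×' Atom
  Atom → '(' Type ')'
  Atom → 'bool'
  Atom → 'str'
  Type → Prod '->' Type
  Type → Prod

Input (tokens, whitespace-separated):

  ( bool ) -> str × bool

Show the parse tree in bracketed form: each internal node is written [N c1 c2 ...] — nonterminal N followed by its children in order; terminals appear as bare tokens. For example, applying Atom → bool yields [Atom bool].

[Type [Prod [Atom ( [Type [Prod [Atom bool]]] )]] -> [Type [Prod [Prod [Atom str]] × [Atom bool]]]]

Type
Prod -> Type
Atom -> Type
( Type ) -> Type
( Prod ) -> Type
( Atom ) -> Type
( bool ) -> Type
( bool ) -> Prod
( bool ) -> Prod × Atom
( bool ) -> Atom × Atom
( bool ) -> str × Atom
( bool ) -> str × bool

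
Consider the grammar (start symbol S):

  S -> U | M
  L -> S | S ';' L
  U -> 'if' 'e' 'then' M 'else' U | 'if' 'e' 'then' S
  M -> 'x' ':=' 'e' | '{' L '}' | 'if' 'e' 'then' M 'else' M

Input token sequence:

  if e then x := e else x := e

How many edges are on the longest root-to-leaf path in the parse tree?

[S [M if e then [M x := e] else [M x := e]]]

3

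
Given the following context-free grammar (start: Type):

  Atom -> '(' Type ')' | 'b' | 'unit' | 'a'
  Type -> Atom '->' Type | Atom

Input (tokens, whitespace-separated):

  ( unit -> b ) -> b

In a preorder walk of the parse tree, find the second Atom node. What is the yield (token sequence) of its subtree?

[Type [Atom ( [Type [Atom unit] -> [Type [Atom b]]] )] -> [Type [Atom b]]]

unit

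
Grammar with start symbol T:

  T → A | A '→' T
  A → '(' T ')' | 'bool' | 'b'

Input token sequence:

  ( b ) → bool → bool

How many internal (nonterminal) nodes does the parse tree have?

[T [A ( [T [A b]] )] → [T [A bool] → [T [A bool]]]]

8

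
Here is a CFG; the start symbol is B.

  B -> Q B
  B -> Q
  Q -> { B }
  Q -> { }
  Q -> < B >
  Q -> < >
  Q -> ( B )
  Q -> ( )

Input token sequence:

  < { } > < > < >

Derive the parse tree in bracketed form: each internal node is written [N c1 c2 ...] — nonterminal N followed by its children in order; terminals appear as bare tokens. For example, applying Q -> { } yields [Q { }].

B
Q B
< B > B
< Q > B
< { } > B
< { } > Q B
< { } > < > B
< { } > < > Q
< { } > < > < >

[B [Q < [B [Q { }]] >] [B [Q < >] [B [Q < >]]]]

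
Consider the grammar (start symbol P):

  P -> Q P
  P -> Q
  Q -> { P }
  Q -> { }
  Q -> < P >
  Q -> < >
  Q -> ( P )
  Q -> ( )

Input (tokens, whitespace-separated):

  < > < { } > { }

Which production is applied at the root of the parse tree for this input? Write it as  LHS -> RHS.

[P [Q < >] [P [Q < [P [Q { }]] >] [P [Q { }]]]]

P -> Q P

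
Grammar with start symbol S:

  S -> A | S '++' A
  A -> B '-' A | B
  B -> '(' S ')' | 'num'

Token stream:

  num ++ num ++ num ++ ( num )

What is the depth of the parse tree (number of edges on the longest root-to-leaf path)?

[S [S [S [S [A [B num]]] ++ [A [B num]]] ++ [A [B num]]] ++ [A [B ( [S [A [B num]]] )]]]

6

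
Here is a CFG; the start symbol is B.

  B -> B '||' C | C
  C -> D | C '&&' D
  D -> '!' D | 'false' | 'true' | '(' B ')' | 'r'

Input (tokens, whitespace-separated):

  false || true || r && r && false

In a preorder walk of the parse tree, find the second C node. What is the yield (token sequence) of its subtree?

true

[B [B [B [C [D false]]] || [C [D true]]] || [C [C [C [D r]] && [D r]] && [D false]]]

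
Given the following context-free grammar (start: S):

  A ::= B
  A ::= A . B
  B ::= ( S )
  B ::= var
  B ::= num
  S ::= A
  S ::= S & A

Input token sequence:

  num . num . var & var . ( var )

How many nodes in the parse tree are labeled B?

6

[S [S [A [A [A [B num]] . [B num]] . [B var]]] & [A [A [B var]] . [B ( [S [A [B var]]] )]]]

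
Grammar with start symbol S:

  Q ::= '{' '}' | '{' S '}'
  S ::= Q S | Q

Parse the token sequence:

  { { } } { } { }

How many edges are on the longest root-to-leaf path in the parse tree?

4

[S [Q { [S [Q { }]] }] [S [Q { }] [S [Q { }]]]]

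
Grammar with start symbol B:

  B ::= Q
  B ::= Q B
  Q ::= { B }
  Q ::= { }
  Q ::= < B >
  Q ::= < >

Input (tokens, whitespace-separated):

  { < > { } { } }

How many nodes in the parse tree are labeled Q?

4

[B [Q { [B [Q < >] [B [Q { }] [B [Q { }]]]] }]]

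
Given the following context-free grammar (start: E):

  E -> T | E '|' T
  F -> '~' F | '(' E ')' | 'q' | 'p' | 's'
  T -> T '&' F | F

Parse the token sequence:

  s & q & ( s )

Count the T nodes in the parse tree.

[E [T [T [T [F s]] & [F q]] & [F ( [E [T [F s]]] )]]]

4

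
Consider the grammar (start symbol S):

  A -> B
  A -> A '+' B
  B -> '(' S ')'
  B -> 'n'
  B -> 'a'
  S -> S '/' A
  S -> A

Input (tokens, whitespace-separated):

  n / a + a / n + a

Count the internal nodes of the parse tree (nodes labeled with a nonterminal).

13

[S [S [S [A [B n]]] / [A [A [B a]] + [B a]]] / [A [A [B n]] + [B a]]]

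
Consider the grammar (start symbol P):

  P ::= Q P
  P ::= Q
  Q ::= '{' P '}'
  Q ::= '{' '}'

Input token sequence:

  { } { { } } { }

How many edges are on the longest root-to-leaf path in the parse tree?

5

[P [Q { }] [P [Q { [P [Q { }]] }] [P [Q { }]]]]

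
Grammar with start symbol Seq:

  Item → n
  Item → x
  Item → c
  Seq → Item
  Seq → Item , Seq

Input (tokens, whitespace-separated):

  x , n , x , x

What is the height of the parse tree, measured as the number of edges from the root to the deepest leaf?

5

[Seq [Item x] , [Seq [Item n] , [Seq [Item x] , [Seq [Item x]]]]]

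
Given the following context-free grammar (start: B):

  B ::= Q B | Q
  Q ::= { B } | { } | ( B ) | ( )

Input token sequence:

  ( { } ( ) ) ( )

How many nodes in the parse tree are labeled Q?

[B [Q ( [B [Q { }] [B [Q ( )]]] )] [B [Q ( )]]]

4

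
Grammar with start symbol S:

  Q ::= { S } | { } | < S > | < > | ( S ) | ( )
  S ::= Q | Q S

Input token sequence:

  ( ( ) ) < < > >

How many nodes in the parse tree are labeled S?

4

[S [Q ( [S [Q ( )]] )] [S [Q < [S [Q < >]] >]]]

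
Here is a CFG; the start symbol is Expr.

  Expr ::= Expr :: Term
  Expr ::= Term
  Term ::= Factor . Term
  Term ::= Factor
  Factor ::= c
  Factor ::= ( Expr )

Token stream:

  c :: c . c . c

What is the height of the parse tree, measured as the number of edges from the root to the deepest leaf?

[Expr [Expr [Term [Factor c]]] :: [Term [Factor c] . [Term [Factor c] . [Term [Factor c]]]]]

5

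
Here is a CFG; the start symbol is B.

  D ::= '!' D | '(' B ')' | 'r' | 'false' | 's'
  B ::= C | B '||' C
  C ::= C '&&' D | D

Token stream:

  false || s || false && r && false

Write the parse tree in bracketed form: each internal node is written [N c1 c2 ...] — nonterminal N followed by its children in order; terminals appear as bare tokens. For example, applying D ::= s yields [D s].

[B [B [B [C [D false]]] || [C [D s]]] || [C [C [C [D false]] && [D r]] && [D false]]]

B
B || C
B || C || C
C || C || C
D || C || C
false || C || C
false || D || C
false || s || C
false || s || C && D
false || s || C && D && D
false || s || D && D && D
false || s || false && D && D
false || s || false && r && D
false || s || false && r && false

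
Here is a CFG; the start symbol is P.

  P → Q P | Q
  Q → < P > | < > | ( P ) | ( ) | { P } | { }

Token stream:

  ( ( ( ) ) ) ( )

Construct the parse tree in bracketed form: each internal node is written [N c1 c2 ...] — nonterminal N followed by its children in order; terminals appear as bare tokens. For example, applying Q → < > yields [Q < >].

P
Q P
( P ) P
( Q ) P
( ( P ) ) P
( ( Q ) ) P
( ( ( ) ) ) P
( ( ( ) ) ) Q
( ( ( ) ) ) ( )

[P [Q ( [P [Q ( [P [Q ( )]] )]] )] [P [Q ( )]]]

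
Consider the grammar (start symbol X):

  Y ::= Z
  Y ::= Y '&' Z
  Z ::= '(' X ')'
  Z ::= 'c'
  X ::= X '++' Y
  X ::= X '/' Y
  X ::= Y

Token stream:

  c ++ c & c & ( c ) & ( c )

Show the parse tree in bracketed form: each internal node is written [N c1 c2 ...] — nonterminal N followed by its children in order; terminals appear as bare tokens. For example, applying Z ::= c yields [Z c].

X
X ++ Y
Y ++ Y
Z ++ Y
c ++ Y
c ++ Y & Z
c ++ Y & Z & Z
c ++ Y & Z & Z & Z
c ++ Z & Z & Z & Z
c ++ c & Z & Z & Z
c ++ c & c & Z & Z
c ++ c & c & ( X ) & Z
c ++ c & c & ( Y ) & Z
c ++ c & c & ( Z ) & Z
c ++ c & c & ( c ) & Z
c ++ c & c & ( c ) & ( X )
c ++ c & c & ( c ) & ( Y )
c ++ c & c & ( c ) & ( Z )
c ++ c & c & ( c ) & ( c )

[X [X [Y [Z c]]] ++ [Y [Y [Y [Y [Z c]] & [Z c]] & [Z ( [X [Y [Z c]]] )]] & [Z ( [X [Y [Z c]]] )]]]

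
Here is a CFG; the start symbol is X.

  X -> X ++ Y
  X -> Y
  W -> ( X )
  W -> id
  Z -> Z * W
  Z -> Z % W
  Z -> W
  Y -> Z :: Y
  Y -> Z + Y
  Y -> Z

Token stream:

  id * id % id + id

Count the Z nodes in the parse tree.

[X [Y [Z [Z [Z [W id]] * [W id]] % [W id]] + [Y [Z [W id]]]]]

4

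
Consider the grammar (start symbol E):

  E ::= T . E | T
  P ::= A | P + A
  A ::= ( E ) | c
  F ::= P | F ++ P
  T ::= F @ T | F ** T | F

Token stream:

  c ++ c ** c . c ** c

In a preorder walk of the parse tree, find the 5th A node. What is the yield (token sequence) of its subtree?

c

[E [T [F [F [P [A c]]] ++ [P [A c]]] ** [T [F [P [A c]]]]] . [E [T [F [P [A c]]] ** [T [F [P [A c]]]]]]]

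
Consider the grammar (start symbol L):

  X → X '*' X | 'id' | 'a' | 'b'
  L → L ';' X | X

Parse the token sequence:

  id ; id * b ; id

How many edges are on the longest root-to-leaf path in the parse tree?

4

[L [L [L [X id]] ; [X [X id] * [X b]]] ; [X id]]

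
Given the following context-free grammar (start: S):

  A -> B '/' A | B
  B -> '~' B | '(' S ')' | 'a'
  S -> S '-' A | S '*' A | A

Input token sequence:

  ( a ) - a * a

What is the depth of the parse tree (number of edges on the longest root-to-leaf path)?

8

[S [S [S [A [B ( [S [A [B a]]] )]]] - [A [B a]]] * [A [B a]]]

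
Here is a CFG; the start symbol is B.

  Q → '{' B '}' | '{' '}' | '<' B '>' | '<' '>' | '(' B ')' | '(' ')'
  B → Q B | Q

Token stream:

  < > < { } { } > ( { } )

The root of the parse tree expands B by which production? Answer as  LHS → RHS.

B → Q B

[B [Q < >] [B [Q < [B [Q { }] [B [Q { }]]] >] [B [Q ( [B [Q { }]] )]]]]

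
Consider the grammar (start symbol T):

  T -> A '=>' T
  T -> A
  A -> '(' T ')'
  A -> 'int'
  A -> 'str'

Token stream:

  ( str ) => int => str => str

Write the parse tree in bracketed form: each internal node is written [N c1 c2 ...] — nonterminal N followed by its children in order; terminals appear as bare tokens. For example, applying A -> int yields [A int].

[T [A ( [T [A str]] )] => [T [A int] => [T [A str] => [T [A str]]]]]

T
A => T
( T ) => T
( A ) => T
( str ) => T
( str ) => A => T
( str ) => int => T
( str ) => int => A => T
( str ) => int => str => T
( str ) => int => str => A
( str ) => int => str => str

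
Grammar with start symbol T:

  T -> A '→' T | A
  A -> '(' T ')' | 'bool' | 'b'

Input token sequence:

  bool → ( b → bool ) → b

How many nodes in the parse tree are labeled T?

[T [A bool] → [T [A ( [T [A b] → [T [A bool]]] )] → [T [A b]]]]

5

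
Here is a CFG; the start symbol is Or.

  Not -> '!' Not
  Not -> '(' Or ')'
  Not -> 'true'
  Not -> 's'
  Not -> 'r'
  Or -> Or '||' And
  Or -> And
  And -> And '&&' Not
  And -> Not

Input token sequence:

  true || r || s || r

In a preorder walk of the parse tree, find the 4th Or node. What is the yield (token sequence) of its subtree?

true

[Or [Or [Or [Or [And [Not true]]] || [And [Not r]]] || [And [Not s]]] || [And [Not r]]]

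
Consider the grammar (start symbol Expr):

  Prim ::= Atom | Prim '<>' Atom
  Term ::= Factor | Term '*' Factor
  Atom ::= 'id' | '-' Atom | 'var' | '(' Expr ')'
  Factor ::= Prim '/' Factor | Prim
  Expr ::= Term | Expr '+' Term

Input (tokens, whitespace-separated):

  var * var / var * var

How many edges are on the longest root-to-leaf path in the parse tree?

[Expr [Term [Term [Term [Factor [Prim [Atom var]]]] * [Factor [Prim [Atom var]] / [Factor [Prim [Atom var]]]]] * [Factor [Prim [Atom var]]]]]

7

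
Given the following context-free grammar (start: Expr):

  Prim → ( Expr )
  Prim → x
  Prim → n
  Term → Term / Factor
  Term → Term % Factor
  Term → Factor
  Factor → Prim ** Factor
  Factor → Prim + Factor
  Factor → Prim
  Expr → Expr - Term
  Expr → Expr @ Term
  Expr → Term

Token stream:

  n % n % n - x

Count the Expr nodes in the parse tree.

2

[Expr [Expr [Term [Term [Term [Factor [Prim n]]] % [Factor [Prim n]]] % [Factor [Prim n]]]] - [Term [Factor [Prim x]]]]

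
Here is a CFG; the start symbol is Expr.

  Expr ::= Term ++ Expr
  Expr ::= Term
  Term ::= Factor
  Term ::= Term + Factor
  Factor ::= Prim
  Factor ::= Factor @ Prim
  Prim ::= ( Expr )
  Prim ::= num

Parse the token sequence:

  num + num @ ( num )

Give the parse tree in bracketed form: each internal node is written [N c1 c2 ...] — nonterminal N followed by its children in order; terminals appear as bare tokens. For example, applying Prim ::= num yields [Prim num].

[Expr [Term [Term [Factor [Prim num]]] + [Factor [Factor [Prim num]] @ [Prim ( [Expr [Term [Factor [Prim num]]]] )]]]]

Expr
Term
Term + Factor
Factor + Factor
Prim + Factor
num + Factor
num + Factor @ Prim
num + Prim @ Prim
num + num @ Prim
num + num @ ( Expr )
num + num @ ( Term )
num + num @ ( Factor )
num + num @ ( Prim )
num + num @ ( num )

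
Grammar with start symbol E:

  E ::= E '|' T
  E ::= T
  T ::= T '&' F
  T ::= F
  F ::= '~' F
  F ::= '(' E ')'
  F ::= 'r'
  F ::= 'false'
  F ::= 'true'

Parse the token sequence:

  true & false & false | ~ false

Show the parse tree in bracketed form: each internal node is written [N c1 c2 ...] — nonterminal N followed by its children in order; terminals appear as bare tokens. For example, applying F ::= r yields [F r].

E
E | T
T | T
T & F | T
T & F & F | T
F & F & F | T
true & F & F | T
true & false & F | T
true & false & false | T
true & false & false | F
true & false & false | ~ F
true & false & false | ~ false

[E [E [T [T [T [F true]] & [F false]] & [F false]]] | [T [F ~ [F false]]]]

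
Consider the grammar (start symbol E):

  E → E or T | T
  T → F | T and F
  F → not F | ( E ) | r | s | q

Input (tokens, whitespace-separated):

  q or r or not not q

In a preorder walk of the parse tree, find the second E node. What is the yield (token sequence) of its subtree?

[E [E [E [T [F q]]] or [T [F r]]] or [T [F not [F not [F q]]]]]

q or r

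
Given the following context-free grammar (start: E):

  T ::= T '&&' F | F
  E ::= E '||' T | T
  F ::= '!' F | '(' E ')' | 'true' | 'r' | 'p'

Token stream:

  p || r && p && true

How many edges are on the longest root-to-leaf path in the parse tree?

5

[E [E [T [F p]]] || [T [T [T [F r]] && [F p]] && [F true]]]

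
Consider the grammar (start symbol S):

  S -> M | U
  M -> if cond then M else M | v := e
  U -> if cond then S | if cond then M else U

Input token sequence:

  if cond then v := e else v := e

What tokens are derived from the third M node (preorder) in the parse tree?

v := e

[S [M if cond then [M v := e] else [M v := e]]]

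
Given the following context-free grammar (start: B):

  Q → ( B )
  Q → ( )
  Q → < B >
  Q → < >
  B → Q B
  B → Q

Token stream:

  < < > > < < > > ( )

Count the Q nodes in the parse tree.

[B [Q < [B [Q < >]] >] [B [Q < [B [Q < >]] >] [B [Q ( )]]]]

5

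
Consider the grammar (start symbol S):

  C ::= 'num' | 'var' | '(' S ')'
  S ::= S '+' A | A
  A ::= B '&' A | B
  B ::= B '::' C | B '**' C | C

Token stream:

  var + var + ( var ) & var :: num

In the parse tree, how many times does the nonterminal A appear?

5

[S [S [S [A [B [C var]]]] + [A [B [C var]]]] + [A [B [C ( [S [A [B [C var]]]] )]] & [A [B [B [C var]] :: [C num]]]]]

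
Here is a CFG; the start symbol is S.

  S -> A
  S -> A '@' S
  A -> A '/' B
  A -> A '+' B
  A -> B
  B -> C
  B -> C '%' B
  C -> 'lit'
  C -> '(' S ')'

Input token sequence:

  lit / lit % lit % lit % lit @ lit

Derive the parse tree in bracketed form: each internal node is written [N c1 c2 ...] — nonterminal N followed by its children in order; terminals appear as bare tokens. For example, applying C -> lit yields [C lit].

[S [A [A [B [C lit]]] / [B [C lit] % [B [C lit] % [B [C lit] % [B [C lit]]]]]] @ [S [A [B [C lit]]]]]

S
A @ S
A / B @ S
B / B @ S
C / B @ S
lit / B @ S
lit / C % B @ S
lit / lit % B @ S
lit / lit % C % B @ S
lit / lit % lit % B @ S
lit / lit % lit % C % B @ S
lit / lit % lit % lit % B @ S
lit / lit % lit % lit % C @ S
lit / lit % lit % lit % lit @ S
lit / lit % lit % lit % lit @ A
lit / lit % lit % lit % lit @ B
lit / lit % lit % lit % lit @ C
lit / lit % lit % lit % lit @ lit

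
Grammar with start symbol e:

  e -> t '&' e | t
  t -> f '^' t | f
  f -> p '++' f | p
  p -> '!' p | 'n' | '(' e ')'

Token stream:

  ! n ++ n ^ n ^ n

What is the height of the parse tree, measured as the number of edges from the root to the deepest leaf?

[e [t [f [p ! [p n]] ++ [f [p n]]] ^ [t [f [p n]] ^ [t [f [p n]]]]]]

6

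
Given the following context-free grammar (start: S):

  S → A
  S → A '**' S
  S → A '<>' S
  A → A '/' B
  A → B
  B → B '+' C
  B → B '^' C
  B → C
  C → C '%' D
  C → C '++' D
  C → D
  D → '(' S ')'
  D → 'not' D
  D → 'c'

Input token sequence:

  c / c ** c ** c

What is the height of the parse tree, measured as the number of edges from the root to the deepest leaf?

[S [A [A [B [C [D c]]]] / [B [C [D c]]]] ** [S [A [B [C [D c]]]] ** [S [A [B [C [D c]]]]]]]

7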